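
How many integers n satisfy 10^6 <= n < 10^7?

These are the integers in [10^6, 10^7), so the count is 10^7 - 10^6 = 9 x 10^6.

Final answer: 9000000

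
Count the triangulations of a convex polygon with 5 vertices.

This is counted by the nth Catalan number C_n. Here n = 5 - 2 = 3.
C_n = C(2n,n)/(n+1), so C_{3} = C(6,3)/4 = 20/4.

Final answer: C_{3} = 5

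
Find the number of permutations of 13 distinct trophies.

The number of ways to arrange 13 distinct objects is 13!.

Final answer: 13! = 6227020800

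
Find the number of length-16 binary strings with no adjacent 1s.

Let a(n) count valid strings. If the last bit is 0 the prefix is any valid string of length n-1; if it is 1 the string must end in 01 with a valid prefix of length n-2. So a(n) = a(n-1) + a(n-2), a(1)=2, a(2)=3.
Iterating the recurrence: a(1)=2, a(2)=3, a(3)=5, a(4)=8, a(5)=13, a(6)=21, a(7)=34, a(8)=55, a(9)=89, a(10)=144, a(11)=233, a(12)=377, a(13)=610, a(14)=987, a(15)=1597, a(16)=2584.

Final answer: 2584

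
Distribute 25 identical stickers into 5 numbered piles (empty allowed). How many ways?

Stars and bars: C(n+k-1, k-1) = C(29,4).

Final answer: C(29,4) = 23751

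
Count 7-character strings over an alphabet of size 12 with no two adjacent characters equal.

First character: 12 choices. Each subsequent: 11 choices (must differ from the previous one).
Total: 12 x 11^6.

Final answer: 12 x 11^{6} = 21258732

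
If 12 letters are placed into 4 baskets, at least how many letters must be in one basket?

By the pigeonhole principle: ceiling(12/4).

Final answer: 3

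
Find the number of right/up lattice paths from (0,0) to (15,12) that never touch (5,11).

Total paths to (15,12): C(27,12) = 17383860.
Paths through (5,11): C(16,11) x C(11,1) = 48048.
Avoiding (5,11): 17383860 - 48048.

Final answer: 17335812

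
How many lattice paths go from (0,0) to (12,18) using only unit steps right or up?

Each path has 12 right steps and 18 up steps in some order (30 steps total).
Choose which 18 of the 30 steps are up: C(30,18).

Final answer: C(30,18) = 86493225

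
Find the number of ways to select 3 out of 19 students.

C(19,3) = 19!/(3! x (19-3)!).

Final answer: C(19,3) = 969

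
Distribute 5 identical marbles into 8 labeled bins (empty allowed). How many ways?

Stars and bars: C(n+k-1, k-1) = C(12,7).

Final answer: C(12,7) = 792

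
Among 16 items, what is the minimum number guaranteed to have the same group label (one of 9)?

There are 9 possible values for group label (one of 9). With 16 items and 9 categories, by pigeonhole: ceiling(16/9).

Final answer: 2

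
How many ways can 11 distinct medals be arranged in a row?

The number of ways to arrange 11 distinct objects is 11!.

Final answer: 11! = 39916800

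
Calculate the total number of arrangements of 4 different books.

The number of ways to arrange 4 distinct objects is 4!.

Final answer: 4! = 24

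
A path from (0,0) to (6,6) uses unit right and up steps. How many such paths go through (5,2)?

Paths (0,0)->(5,2): C(7,2) = 21.
Paths (5,2)->(6,6): C(5,4) = 5.
By multiplication principle: 21 x 5.

Final answer: 105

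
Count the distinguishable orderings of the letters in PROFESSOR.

Letters (E:1, F:1, O:2, P:1, R:2, S:2). Total letters: 9.
Permutations = 9!/(2! x 2! x 2!).

Final answer: 45360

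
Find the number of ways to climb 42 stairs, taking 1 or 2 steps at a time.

Let f(n) be the number of climbs. Removing the last move (1 or 2 steps) gives f(n) = f(n-1) + f(n-2); base cases f(1)=1, f(2)=2.
Computing successive values: f(1)=1, f(2)=2, f(3)=3, f(4)=5, f(5)=8, f(6)=13, f(7)=21, f(8)=34, f(9)=55, f(10)=89, f(11)=144, f(12)=233, f(13)=377, f(14)=610, f(15)=987, f(16)=1597, f(17)=2584, f(18)=4181, f(19)=6765, f(20)=10946, f(21)=17711, f(22)=28657, f(23)=46368, f(24)=75025, f(25)=121393, f(26)=196418, f(27)=317811, f(28)=514229, f(29)=832040, f(30)=1346269, f(31)=2178309, f(32)=3524578, f(33)=5702887, f(34)=9227465, f(35)=14930352, f(36)=24157817, f(37)=39088169, f(38)=63245986, f(39)=102334155, f(40)=165580141, f(41)=267914296, f(42)=433494437.

Final answer: 433494437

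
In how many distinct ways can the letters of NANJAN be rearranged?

Letters (A:2, J:1, N:3). Total letters: 6.
Permutations = 6!/(3! x 2!).

Final answer: 60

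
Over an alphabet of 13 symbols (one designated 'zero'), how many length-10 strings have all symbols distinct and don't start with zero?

First digit: 12 (nonzero). Second: 12 (not first). Third: 11, etc.
Total: 12 x 12 x 11 x 10 x 9 x 8 x 7 x 6 x 5 x 4.

Final answer: 958003200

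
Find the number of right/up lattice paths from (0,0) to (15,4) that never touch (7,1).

Total paths to (15,4): C(19,4) = 3876.
Paths through (7,1): C(8,1) x C(11,3) = 1320.
Avoiding (7,1): 3876 - 1320.

Final answer: 2556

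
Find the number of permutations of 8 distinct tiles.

The number of ways to arrange 8 distinct objects is 8!.

Final answer: 8! = 40320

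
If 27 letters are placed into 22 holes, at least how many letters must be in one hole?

By the pigeonhole principle: ceiling(27/22).

Final answer: 2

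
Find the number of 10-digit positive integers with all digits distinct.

First digit: 9 (not 0). Second: 9 (not first). Third: 8, etc.
Total: 9 x 9 x 8 x 7 x 6 x 5 x 4 x 3 x 2 x 1.

Final answer: 3265920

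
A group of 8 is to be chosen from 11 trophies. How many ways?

C(11,8) = 11!/(8! x (11-8)!).

Final answer: C(11,8) = 165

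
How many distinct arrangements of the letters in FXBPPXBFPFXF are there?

Letters (B:2, F:4, P:3, X:3). Total letters: 12.
Permutations = 12!/(4! x 3! x 3! x 2!).

Final answer: 277200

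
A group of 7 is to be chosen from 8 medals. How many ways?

C(8,7) = 8!/(7! x 1!).

Final answer: \binom{8}{7} = 8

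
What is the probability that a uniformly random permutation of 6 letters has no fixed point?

D(n) = (n-1)(D(n-1) + D(n-2)), D(0)=1, D(1)=0.
Building up: D(2)=1, D(3)=2, D(4)=9, D(5)=44, D(6)=265.
Total arrangements: 6! = 720.
Probability = D(6)/6! = 53/144.

Final answer: D(6)/6! = 265/720 = 0.368056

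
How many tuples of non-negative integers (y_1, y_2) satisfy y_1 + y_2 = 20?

Stars and bars with 20 stars and 1 bars:
C(20+2-1, 2-1) = C(21,1).

Final answer: C(21,1) = 21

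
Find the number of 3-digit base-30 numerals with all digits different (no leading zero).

The leading digit has 29 choices (anything but zero); the next has 29 (anything but the first), then 28, and so on, one fewer each time.
Total: 29 x 29 x 28.

Final answer: 23548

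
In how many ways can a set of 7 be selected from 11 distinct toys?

C(11,7) = 11!/(7! x (11-7)!).

Final answer: C(11,7) = 330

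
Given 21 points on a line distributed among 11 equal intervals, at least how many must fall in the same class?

By pigeonhole with 21 objects and 11 categories: ceiling(21/11).

Final answer: 2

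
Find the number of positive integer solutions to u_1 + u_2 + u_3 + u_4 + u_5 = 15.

Substitute u'_i = u_i - 1 (so u'_i >= 0). Then sum u'_i = 15 - 5 = 10.
Stars and bars: C(10+5-1, 5-1) = C(14,4).

Final answer: C(14,4) = 1001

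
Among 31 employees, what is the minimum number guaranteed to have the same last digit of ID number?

There are 10 possible values for last digit of ID number. With 31 employees and 10 categories, by pigeonhole: ceiling(31/10).

Final answer: 4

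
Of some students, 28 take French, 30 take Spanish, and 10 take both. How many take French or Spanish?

|A union B| = |A| + |B| - |A intersect B| = 28 + 30 - 10.

Final answer: 48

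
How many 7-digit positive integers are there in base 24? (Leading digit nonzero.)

Leading digit: 23 options (nonzero). Other 6 digit(s): 24 options each.
Total: 23 x 24^6.

Final answer: 4395368448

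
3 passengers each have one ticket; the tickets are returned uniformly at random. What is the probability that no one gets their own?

D(n) = (n-1)(D(n-1) + D(n-2)), D(0)=1, D(1)=0.
Building up: D(2)=1, D(3)=2.
Total arrangements: 3! = 6.
Probability = D(3)/3! = 1/3.

Final answer: D(3)/3! = 2/6 = 0.333333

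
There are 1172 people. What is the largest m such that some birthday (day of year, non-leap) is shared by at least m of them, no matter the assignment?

There are 365 possible values for birthday (day of year, non-leap). With 1172 people and 365 categories, by pigeonhole: ceiling(1172/365).

Final answer: 4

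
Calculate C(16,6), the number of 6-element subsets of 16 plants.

C(16,6) = 16!/(6! x (16-6)!).

Final answer: C(16,6) = 8008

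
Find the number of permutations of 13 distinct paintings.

The number of ways to arrange 13 distinct objects is 13!.

Final answer: 13! = 6227020800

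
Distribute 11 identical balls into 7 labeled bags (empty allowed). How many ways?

Stars and bars: C(n+k-1, k-1) = C(17,6).

Final answer: C(17,6) = 12376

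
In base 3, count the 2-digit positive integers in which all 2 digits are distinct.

The leading digit has 2 choices (anything but zero); the next has 2 (anything but the first), then 1, and so on, one fewer each time.
Total: 2 x 2.

Final answer: 4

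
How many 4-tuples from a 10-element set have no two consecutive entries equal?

First character: 10 choices. Each subsequent: 9 choices (must differ from the previous one).
Total: 10 x 9^3.

Final answer: 10 x 9^{3} = 7290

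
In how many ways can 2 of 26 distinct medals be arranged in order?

P(26,2) = 26!/(26-2)! = 26!/24!.

Final answer: P(26,2) = 650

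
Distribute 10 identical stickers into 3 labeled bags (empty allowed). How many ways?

Stars and bars: C(n+k-1, k-1) = C(12,2).

Final answer: C(12,2) = 66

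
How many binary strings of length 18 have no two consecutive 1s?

Let a(n) count valid strings. If the last bit is 0 the prefix is any valid string of length n-1; if it is 1 the string must end in 01 with a valid prefix of length n-2. So a(n) = a(n-1) + a(n-2), a(1)=2, a(2)=3.
Computing successive values: a(1)=2, a(2)=3, a(3)=5, a(4)=8, a(5)=13, a(6)=21, a(7)=34, a(8)=55, a(9)=89, a(10)=144, a(11)=233, a(12)=377, a(13)=610, a(14)=987, a(15)=1597, a(16)=2584, a(17)=4181, a(18)=6765.

Final answer: 6765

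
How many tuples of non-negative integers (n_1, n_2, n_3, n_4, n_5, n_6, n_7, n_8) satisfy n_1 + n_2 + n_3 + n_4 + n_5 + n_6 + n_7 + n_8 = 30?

Stars and bars with 30 stars and 7 bars:
C(30+8-1, 8-1) = C(37,7).

Final answer: C(37,7) = 10295472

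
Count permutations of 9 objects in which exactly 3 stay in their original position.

Choose which 3 elements are fixed: C(9,3) = 84.
Derange the remaining 6 using D(j) = (j-1)(D(j-1) + D(j-2)), D(0)=1, D(1)=0: D(2)=1, D(3)=2, D(4)=9, D(5)=44, D(6)=265.
Total: 84 x 265.

Final answer: C(9,3) D(6) = 22260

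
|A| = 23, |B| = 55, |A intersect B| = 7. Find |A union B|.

|A union B| = |A| + |B| - |A intersect B| = 23 + 55 - 7.

Final answer: 71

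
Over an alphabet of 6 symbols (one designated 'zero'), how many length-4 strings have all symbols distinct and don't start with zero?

The leading digit has 5 choices (anything but zero); the next has 5 (anything but the first), then 4, and so on, one fewer each time.
Total: 5 x 5 x 4 x 3.

Final answer: 300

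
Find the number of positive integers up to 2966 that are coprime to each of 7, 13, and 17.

|div by 7|=423, |div by 13|=228, |div by 17|=174.
|div by 7&13|=32, |div by 7&17|=24, |div by 13&17|=13, |div by all|=1.
By inclusion-exclusion, divisible by at least one: 423+228+174-32-24-13+1 = 757.
Not divisible by any: 2966 - 757.

Final answer: 2209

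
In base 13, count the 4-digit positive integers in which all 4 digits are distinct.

First digit: 12 (nonzero). Second: 12 (not first). Third: 11, etc.
Total: 12 x 12 x 11 x 10.

Final answer: 15840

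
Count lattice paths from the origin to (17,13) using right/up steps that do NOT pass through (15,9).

Total paths to (17,13): C(30,13) = 119759850.
Paths through (15,9): C(24,9) x C(6,4) = 19612560.
Avoiding (15,9): 119759850 - 19612560.

Final answer: 100147290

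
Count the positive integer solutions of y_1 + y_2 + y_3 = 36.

Substitute y'_i = y_i - 1 (so y'_i >= 0). Then sum y'_i = 36 - 3 = 33.
Stars and bars: C(33+3-1, 3-1) = C(35,2).

Final answer: C(35,2) = 595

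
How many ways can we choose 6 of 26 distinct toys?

C(26,6) = 26!/(6! x 20!).

Final answer: \binom{26}{6} = 230230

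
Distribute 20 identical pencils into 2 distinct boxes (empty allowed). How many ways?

Stars and bars: C(n+k-1, k-1) = C(21,1).

Final answer: C(21,1) = 21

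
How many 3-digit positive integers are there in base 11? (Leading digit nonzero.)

In base 11, the leading digit has 10 choices (1..10); each of the remaining 2 digits has 11 choices.
Total: 10 x 11^2.

Final answer: 1210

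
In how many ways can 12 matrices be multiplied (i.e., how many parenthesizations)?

The structures are counted by the Catalan number C_n. Here n = 12 - 1 = 11.
Using C_0 = 1 and C_(k+1) = C_k x 2(2k+1)/(k+2), build up term by term: C_1=1, C_2=2, C_3=5, C_4=14, C_5=42, C_6=132, C_7=429, C_8=1430, C_9=4862, C_10=16796, C_11=58786.

Final answer: C_{11} = 58786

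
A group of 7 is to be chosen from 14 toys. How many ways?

C(14,7) = 14!/(7! x (14-7)!).

Final answer: C(14,7) = 3432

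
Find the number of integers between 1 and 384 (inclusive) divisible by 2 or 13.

Multiples of 2: 192. Multiples of 13: 29. Of both (lcm=26): 14.
By inclusion-exclusion: 192 + 29 - 14.

Final answer: 207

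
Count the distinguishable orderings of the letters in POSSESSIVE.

Letters (E:2, I:1, O:1, P:1, S:4, V:1). Total letters: 10.
Permutations = 10!/(4! x 2!).

Final answer: 75600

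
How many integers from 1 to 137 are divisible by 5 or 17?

Multiples of 5: 27. Multiples of 17: 8. Of both (lcm=85): 1.
By inclusion-exclusion: 27 + 8 - 1.

Final answer: 34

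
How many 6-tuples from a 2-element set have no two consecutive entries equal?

Let g(n) count such strings. g(1) = 2, and each valid string of length n-1 extends in 1 ways (any symbol but the last), so g(n) = 1 g(n-1).
Total: g(6) = 2 x 1^5.

Final answer: 2 x 1^{5} = 2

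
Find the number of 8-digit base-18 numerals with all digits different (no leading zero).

The leading digit has 17 choices (anything but zero); the next has 17 (anything but the first), then 16, and so on, one fewer each time.
Total: 17 x 17 x 16 x 15 x 14 x 13 x 12 x 11.

Final answer: 1666304640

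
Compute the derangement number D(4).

D(n) = (n-1)(D(n-1) + D(n-2)), D(0)=1, D(1)=0.
Building up: D(2)=1, D(3)=2.
D(4) = 3 x (D(3) + D(2)) = 3 x (2 + 1).

Final answer: D(4) = 9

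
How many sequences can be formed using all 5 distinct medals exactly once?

The number of ways to arrange 5 distinct objects is 5!.

Final answer: 5! = 120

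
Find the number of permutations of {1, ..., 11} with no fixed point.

Use the recurrence D(n) = (n-1)(D(n-1) + D(n-2)) with D(0)=1, D(1)=0.
D(2) = 1 x (0 + 1) = 1
D(3) = 2 x (1 + 0) = 2
D(4) = 3 x (2 + 1) = 9
D(5) = 4 x (9 + 2) = 44
D(6) = 5 x (44 + 9) = 265
D(7) = 6 x (265 + 44) = 1854
D(8) = 7 x (1854 + 265) = 14833
D(9) = 8 x (14833 + 1854) = 133496
D(10) = 9 x (133496 + 14833) = 1334961
D(11) = 10 x (D(10) + D(9)) = 10 x (1334961 + 133496)

Final answer: D(11) = 14684570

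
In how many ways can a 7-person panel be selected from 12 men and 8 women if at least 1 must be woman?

Sum over valid woman counts:
C(8,1)C(12,6) = 7392
C(8,2)C(12,5) = 22176
C(8,3)C(12,4) = 27720
C(8,4)C(12,3) = 15400
C(8,5)C(12,2) = 3696
C(8,6)C(12,1) = 336
C(8,7)C(12,0) = 8
Total: 7392 + 22176 + 27720 + 15400 + 3696 + 336 + 8.

Final answer: 76728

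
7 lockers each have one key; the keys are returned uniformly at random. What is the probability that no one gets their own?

Derangements satisfy D(n) = (n-1)(D(n-1) + D(n-2)), starting from D(0)=1, D(1)=0.
Building up: D(2)=1, D(3)=2, D(4)=9, D(5)=44, D(6)=265, D(7)=1854.
Total arrangements: 7! = 5040.
Probability = D(7)/7! = 103/280.

Final answer: D(7)/7! = 1854/5040 = 0.367857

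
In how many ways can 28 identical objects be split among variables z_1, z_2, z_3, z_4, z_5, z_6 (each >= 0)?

Stars and bars with 28 stars and 5 bars:
C(28+6-1, 6-1) = C(33,5).

Final answer: C(33,5) = 237336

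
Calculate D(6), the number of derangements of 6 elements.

Use the recurrence D(n) = (n-1)(D(n-1) + D(n-2)) with D(0)=1, D(1)=0.
D(2) = 1 x (0 + 1) = 1
D(3) = 2 x (1 + 0) = 2
D(4) = 3 x (2 + 1) = 9
D(5) = 4 x (9 + 2) = 44
D(6) = 5 x (D(5) + D(4)) = 5 x (44 + 9)

Final answer: D(6) = 265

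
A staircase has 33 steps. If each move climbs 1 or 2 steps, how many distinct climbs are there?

Let f(n) count the ways. The last step is size 1 or 2, so f(n) = f(n-1) + f(n-2) with f(1)=1, f(2)=2.
Computing successive values: f(1)=1, f(2)=2, f(3)=3, f(4)=5, f(5)=8, f(6)=13, f(7)=21, f(8)=34, f(9)=55, f(10)=89, f(11)=144, f(12)=233, f(13)=377, f(14)=610, f(15)=987, f(16)=1597, f(17)=2584, f(18)=4181, f(19)=6765, f(20)=10946, f(21)=17711, f(22)=28657, f(23)=46368, f(24)=75025, f(25)=121393, f(26)=196418, f(27)=317811, f(28)=514229, f(29)=832040, f(30)=1346269, f(31)=2178309, f(32)=3524578, f(33)=5702887.

Final answer: 5702887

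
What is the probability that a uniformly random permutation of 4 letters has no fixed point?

Derangements satisfy D(n) = (n-1)(D(n-1) + D(n-2)), starting from D(0)=1, D(1)=0.
Building up: D(2)=1, D(3)=2, D(4)=9.
Total arrangements: 4! = 24.
Probability = D(4)/4! = 3/8.

Final answer: D(4)/4! = 9/24 = 0.375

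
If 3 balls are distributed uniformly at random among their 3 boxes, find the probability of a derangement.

Use the recurrence D(n) = (n-1)(D(n-1) + D(n-2)) with D(0)=1, D(1)=0.
Building up: D(2)=1, D(3)=2.
Total arrangements: 3! = 6.
Probability = D(3)/3! = 1/3.

Final answer: D(3)/3! = 2/6 = 0.333333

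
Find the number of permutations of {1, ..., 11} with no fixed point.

Use the recurrence D(n) = (n-1)(D(n-1) + D(n-2)) with D(0)=1, D(1)=0.
Building up: D(2)=1, D(3)=2, D(4)=9, D(5)=44, D(6)=265, D(7)=1854, D(8)=14833, D(9)=133496, D(10)=1334961.
D(11) = 10 x (D(10) + D(9)) = 10 x (1334961 + 133496).

Final answer: D(11) = 14684570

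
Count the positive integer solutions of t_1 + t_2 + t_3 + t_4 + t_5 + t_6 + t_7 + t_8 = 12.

Substitute t'_i = t_i - 1 (so t'_i >= 0). Then sum t'_i = 12 - 8 = 4.
Stars and bars: C(4+8-1, 8-1) = C(11,7).

Final answer: C(11,7) = 330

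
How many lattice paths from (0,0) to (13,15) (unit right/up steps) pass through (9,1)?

Paths (0,0)->(9,1): C(10,1) = 10.
Paths (9,1)->(13,15): C(18,14) = 3060.
By multiplication principle: 10 x 3060.

Final answer: 30600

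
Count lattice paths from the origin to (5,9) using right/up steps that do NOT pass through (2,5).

Total paths to (5,9): C(14,9) = 2002.
Paths through (2,5): C(7,5) x C(7,4) = 735.
Avoiding (2,5): 2002 - 735.

Final answer: 1267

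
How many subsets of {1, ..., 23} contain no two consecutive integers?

Condition on whether n belongs to the subset: if not, any valid subset of {1, ..., n-1} works (a(n-1)); if so, n-1 is excluded and the rest is a valid subset of {1, ..., n-2} (a(n-2)). Hence a(n) = a(n-1) + a(n-2), a(1)=2, a(2)=3.
Computing successive values: a(1)=2, a(2)=3, a(3)=5, a(4)=8, a(5)=13, a(6)=21, a(7)=34, a(8)=55, a(9)=89, a(10)=144, a(11)=233, a(12)=377, a(13)=610, a(14)=987, a(15)=1597, a(16)=2584, a(17)=4181, a(18)=6765, a(19)=10946, a(20)=17711, a(21)=28657, a(22)=46368, a(23)=75025.

Final answer: 75025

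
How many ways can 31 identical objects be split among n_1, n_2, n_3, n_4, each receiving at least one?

Substitute n'_i = n_i - 1 (so n'_i >= 0). Then sum n'_i = 31 - 4 = 27.
Stars and bars: C(27+4-1, 4-1) = C(30,3).

Final answer: C(30,3) = 4060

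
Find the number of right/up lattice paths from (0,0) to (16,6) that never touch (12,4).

Total paths to (16,6): C(22,6) = 74613.
Paths through (12,4): C(16,4) x C(6,2) = 27300.
Avoiding (12,4): 74613 - 27300.

Final answer: 47313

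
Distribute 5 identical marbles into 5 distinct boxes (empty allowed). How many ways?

Stars and bars: C(n+k-1, k-1) = C(9,4).

Final answer: C(9,4) = 126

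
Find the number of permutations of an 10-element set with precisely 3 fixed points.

Choose which 3 elements are fixed: C(10,3) = 120.
Derange the remaining 7 using D(j) = (j-1)(D(j-1) + D(j-2)), D(0)=1, D(1)=0: D(2)=1, D(3)=2, D(4)=9, D(5)=44, D(6)=265, D(7)=1854.
Total: 120 x 1854.

Final answer: C(10,3) D(7) = 222480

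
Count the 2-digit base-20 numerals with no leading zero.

Leading digit: 19 options (nonzero). Other 1 digit(s): 20 options each.
Total: 19 x 20^1.

Final answer: 380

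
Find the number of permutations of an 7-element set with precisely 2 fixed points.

Choose which 2 elements are fixed: C(7,2) = 21.
Derange the remaining 5 using D(j) = (j-1)(D(j-1) + D(j-2)), D(0)=1, D(1)=0: D(2)=1, D(3)=2, D(4)=9, D(5)=44.
Total: 21 x 44.

Final answer: C(7,2) D(5) = 924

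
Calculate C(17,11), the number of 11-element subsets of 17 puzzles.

C(17,11) = 17!/(11! x 6!).

Final answer: \binom{17}{11} = 12376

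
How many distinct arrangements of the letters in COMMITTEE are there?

Letters (C:1, E:2, I:1, M:2, O:1, T:2). Total letters: 9.
Permutations = 9!/(2! x 2! x 2!).

Final answer: 45360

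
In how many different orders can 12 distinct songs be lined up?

The number of ways to arrange 12 distinct objects is 12!.

Final answer: 12! = 479001600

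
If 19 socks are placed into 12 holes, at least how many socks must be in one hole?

By the pigeonhole principle: ceiling(19/12).

Final answer: 2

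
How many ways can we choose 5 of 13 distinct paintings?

C(13,5) = 13!/(5! x 8!).

Final answer: \binom{13}{5} = 1287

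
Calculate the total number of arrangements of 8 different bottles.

The number of ways to arrange 8 distinct objects is 8!.

Final answer: 8! = 40320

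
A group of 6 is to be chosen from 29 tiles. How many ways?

C(29,6) = 29!/(6! x 23!).

Final answer: \binom{29}{6} = 475020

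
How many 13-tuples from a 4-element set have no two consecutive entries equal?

Let g(n) count such strings. g(1) = 4, and each valid string of length n-1 extends in 3 ways (any symbol but the last), so g(n) = 3 g(n-1).
Total: g(13) = 4 x 3^12.

Final answer: 4 x 3^{12} = 2125764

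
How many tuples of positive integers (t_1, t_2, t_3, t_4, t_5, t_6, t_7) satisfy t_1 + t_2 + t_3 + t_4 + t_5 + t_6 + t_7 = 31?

Substitute t'_i = t_i - 1 (so t'_i >= 0). Then sum t'_i = 31 - 7 = 24.
Stars and bars: C(24+7-1, 7-1) = C(30,6).

Final answer: C(30,6) = 593775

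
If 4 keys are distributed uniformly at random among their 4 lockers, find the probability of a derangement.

Use the recurrence D(n) = (n-1)(D(n-1) + D(n-2)) with D(0)=1, D(1)=0.
Building up: D(2)=1, D(3)=2, D(4)=9.
Total arrangements: 4! = 24.
Probability = D(4)/4! = 3/8.

Final answer: D(4)/4! = 9/24 = 0.375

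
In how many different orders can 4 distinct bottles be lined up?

The number of ways to arrange 4 distinct objects is 4!.

Final answer: 4! = 24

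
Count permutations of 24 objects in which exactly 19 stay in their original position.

Choose which 19 elements are fixed: C(24,19) = 42504.
Derange the remaining 5 using D(j) = (j-1)(D(j-1) + D(j-2)), D(0)=1, D(1)=0: D(2)=1, D(3)=2, D(4)=9, D(5)=44.
Total: 42504 x 44.

Final answer: C(24,19) D(5) = 1870176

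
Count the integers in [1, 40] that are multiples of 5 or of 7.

Multiples of 5: 8. Multiples of 7: 5. Of both (lcm=35): 1.
By inclusion-exclusion: 8 + 5 - 1.

Final answer: 12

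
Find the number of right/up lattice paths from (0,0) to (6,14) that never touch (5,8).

Total paths to (6,14): C(20,14) = 38760.
Paths through (5,8): C(13,8) x C(7,6) = 9009.
Avoiding (5,8): 38760 - 9009.

Final answer: 29751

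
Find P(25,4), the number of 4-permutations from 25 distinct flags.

P(25,4) = 25!/(25-4)! = 25!/21!.

Final answer: P(25,4) = 303600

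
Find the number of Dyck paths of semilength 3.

Total monotonic paths to (3,3): C(6,3) = 20.
Reflecting each bad path at its first crossing gives a bijection with paths to (2,4): C(6,4) = 15.
Valid Dyck paths: 20 - 15.
(This is the Catalan number C_{3}.)

Final answer: C_{3} = 5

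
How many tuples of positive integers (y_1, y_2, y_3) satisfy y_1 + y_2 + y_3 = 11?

Substitute y'_i = y_i - 1 (so y'_i >= 0). Then sum y'_i = 11 - 3 = 8.
Stars and bars: C(8+3-1, 3-1) = C(10,2).

Final answer: C(10,2) = 45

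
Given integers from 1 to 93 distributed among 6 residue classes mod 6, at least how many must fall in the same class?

By pigeonhole with 93 objects and 6 categories: ceiling(93/6).

Final answer: 16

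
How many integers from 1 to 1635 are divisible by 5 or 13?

Multiples of 5: 327. Multiples of 13: 125. Of both (lcm=65): 25.
By inclusion-exclusion: 327 + 125 - 25.

Final answer: 427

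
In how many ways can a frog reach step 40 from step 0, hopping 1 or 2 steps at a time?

Condition on the final move: it is a 1-step (f(n-1) ways to get there) or a 2-step (f(n-2) ways), so f(n) = f(n-1) + f(n-2), with f(1)=1, f(2)=2.
Iterating the recurrence: f(1)=1, f(2)=2, f(3)=3, f(4)=5, f(5)=8, f(6)=13, f(7)=21, f(8)=34, f(9)=55, f(10)=89, f(11)=144, f(12)=233, f(13)=377, f(14)=610, f(15)=987, f(16)=1597, f(17)=2584, f(18)=4181, f(19)=6765, f(20)=10946, f(21)=17711, f(22)=28657, f(23)=46368, f(24)=75025, f(25)=121393, f(26)=196418, f(27)=317811, f(28)=514229, f(29)=832040, f(30)=1346269, f(31)=2178309, f(32)=3524578, f(33)=5702887, f(34)=9227465, f(35)=14930352, f(36)=24157817, f(37)=39088169, f(38)=63245986, f(39)=102334155, f(40)=165580141.

Final answer: 165580141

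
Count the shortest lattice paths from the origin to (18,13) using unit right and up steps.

Each path has 18 right steps and 13 up steps in some order (31 steps total).
Choose which 13 of the 31 steps are up: C(31,13).

Final answer: C(31,13) = 206253075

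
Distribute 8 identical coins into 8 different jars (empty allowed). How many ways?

Stars and bars: C(n+k-1, k-1) = C(15,7).

Final answer: C(15,7) = 6435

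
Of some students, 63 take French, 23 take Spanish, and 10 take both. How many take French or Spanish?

|A union B| = |A| + |B| - |A intersect B| = 63 + 23 - 10.

Final answer: 76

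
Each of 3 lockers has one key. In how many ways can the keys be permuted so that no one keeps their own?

D(n) = (n-1)(D(n-1) + D(n-2)), D(0)=1, D(1)=0.
D(2) = 1 x (0 + 1) = 1
D(3) = 2 x (D(2) + D(1)) = 2 x (1 + 0)

Final answer: D(3) = 2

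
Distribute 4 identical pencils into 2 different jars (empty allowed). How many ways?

Stars and bars: C(n+k-1, k-1) = C(5,1).

Final answer: C(5,1) = 5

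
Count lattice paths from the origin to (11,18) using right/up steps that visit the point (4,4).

Paths (0,0)->(4,4): C(8,4) = 70.
Paths (4,4)->(11,18): C(21,14) = 116280.
By multiplication principle: 70 x 116280.

Final answer: 8139600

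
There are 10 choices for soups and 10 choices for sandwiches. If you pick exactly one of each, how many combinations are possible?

By the multiplication principle: 10 x 10.

Final answer: 100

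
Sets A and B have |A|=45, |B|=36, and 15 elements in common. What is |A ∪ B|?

|A union B| = |A| + |B| - |A intersect B| = 45 + 36 - 15.

Final answer: 66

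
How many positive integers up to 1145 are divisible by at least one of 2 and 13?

Multiples of 2: 572. Multiples of 13: 88. Of both (lcm=26): 44.
By inclusion-exclusion: 572 + 88 - 44.

Final answer: 616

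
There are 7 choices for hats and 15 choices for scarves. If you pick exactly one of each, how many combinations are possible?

By the multiplication principle: 7 x 15.

Final answer: 105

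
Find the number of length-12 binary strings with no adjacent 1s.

Let a(n) count valid strings. If the last bit is 0 the prefix is any valid string of length n-1; if it is 1 the string must end in 01 with a valid prefix of length n-2. So a(n) = a(n-1) + a(n-2), a(1)=2, a(2)=3.
Building up term by term: a(1)=2, a(2)=3, a(3)=5, a(4)=8, a(5)=13, a(6)=21, a(7)=34, a(8)=55, a(9)=89, a(10)=144, a(11)=233, a(12)=377.

Final answer: 377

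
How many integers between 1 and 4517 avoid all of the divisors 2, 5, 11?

|div by 2|=2258, |div by 5|=903, |div by 11|=410.
|div by 2&5|=451, |div by 2&11|=205, |div by 5&11|=82, |div by all|=41.
By inclusion-exclusion, divisible by at least one: 2258+903+410-451-205-82+41 = 2874.
Not divisible by any: 4517 - 2874.

Final answer: 1643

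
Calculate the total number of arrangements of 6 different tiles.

The number of ways to arrange 6 distinct objects is 6!.

Final answer: 6! = 720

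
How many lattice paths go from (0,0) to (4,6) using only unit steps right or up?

Each path has 4 right steps and 6 up steps in some order (10 steps total).
Choose which 6 of the 10 steps are up: C(10,6).

Final answer: C(10,6) = 210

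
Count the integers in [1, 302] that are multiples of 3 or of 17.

Multiples of 3: 100. Multiples of 17: 17. Of both (lcm=51): 5.
By inclusion-exclusion: 100 + 17 - 5.

Final answer: 112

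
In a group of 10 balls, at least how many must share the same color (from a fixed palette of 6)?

There are 6 possible values for color (from a fixed palette of 6). With 10 balls and 6 categories, by pigeonhole: ceiling(10/6).

Final answer: 2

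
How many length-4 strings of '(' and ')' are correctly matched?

The structures are counted by the Catalan number C_n. Here n = 2 (pairs).
Using C_0 = 1 and C_(k+1) = C_k x 2(2k+1)/(k+2), build up term by term: C_1=1, C_2=2.

Final answer: C_{2} = 2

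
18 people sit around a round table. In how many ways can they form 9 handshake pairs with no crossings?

The structures are counted by the Catalan number C_n. Here n = 18/2 = 9.
C_n = (2n)!/(n!(n+1)!), so C_{9} = 18!/(9! x 10!) = C(18,9)/10 = 48620/10.

Final answer: C_{9} = 4862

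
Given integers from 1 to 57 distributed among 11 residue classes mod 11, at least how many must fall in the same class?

By pigeonhole with 57 objects and 11 categories: ceiling(57/11).

Final answer: 6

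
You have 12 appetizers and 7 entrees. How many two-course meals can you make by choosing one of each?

By the multiplication principle: 12 x 7.

Final answer: 84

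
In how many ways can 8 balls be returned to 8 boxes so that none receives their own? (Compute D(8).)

Use the recurrence D(n) = (n-1)(D(n-1) + D(n-2)) with D(0)=1, D(1)=0.
D(2) = 1 x (0 + 1) = 1
D(3) = 2 x (1 + 0) = 2
D(4) = 3 x (2 + 1) = 9
D(5) = 4 x (9 + 2) = 44
D(6) = 5 x (44 + 9) = 265
D(7) = 6 x (265 + 44) = 1854
D(8) = 7 x (D(7) + D(6)) = 7 x (1854 + 265)

Final answer: D(8) = 14833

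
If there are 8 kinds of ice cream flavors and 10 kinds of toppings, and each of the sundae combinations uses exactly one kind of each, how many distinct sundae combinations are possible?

By the multiplication principle: 8 x 10.

Final answer: 80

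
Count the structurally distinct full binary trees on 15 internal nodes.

This is counted by the nth Catalan number C_n. Here n = 15.
C_n = C(2n,n) - C(2n,n+1), so C_{15} = C(30,15) - C(30,16) = 155117520 - 145422675.

Final answer: C_{15} = 9694845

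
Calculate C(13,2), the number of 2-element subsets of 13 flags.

C(13,2) = 13!/(2! x (13-2)!).

Final answer: C(13,2) = 78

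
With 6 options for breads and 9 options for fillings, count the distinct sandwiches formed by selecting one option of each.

By the multiplication principle: 6 x 9.

Final answer: 54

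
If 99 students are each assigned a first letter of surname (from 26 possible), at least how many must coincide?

There are 26 possible values for first letter of surname. With 99 students and 26 categories, by pigeonhole: ceiling(99/26).

Final answer: 4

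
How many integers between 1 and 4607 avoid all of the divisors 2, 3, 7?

|div by 2|=2303, |div by 3|=1535, |div by 7|=658.
|div by 2&3|=767, |div by 2&7|=329, |div by 3&7|=219, |div by all|=109.
By inclusion-exclusion, divisible by at least one: 2303+1535+658-767-329-219+109 = 3290.
Not divisible by any: 4607 - 3290.

Final answer: 1317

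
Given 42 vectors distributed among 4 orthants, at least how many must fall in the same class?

By pigeonhole with 42 objects and 4 categories: ceiling(42/4).

Final answer: 11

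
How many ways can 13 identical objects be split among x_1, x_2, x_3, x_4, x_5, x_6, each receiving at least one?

Substitute x'_i = x_i - 1 (so x'_i >= 0). Then sum x'_i = 13 - 6 = 7.
Stars and bars: C(7+6-1, 6-1) = C(12,5).

Final answer: C(12,5) = 792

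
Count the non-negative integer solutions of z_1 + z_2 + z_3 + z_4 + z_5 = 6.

Stars and bars with 6 stars and 4 bars:
C(6+5-1, 5-1) = C(10,4).

Final answer: C(10,4) = 210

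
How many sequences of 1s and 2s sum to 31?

Let f(n) be the number of climbs. Removing the last move (1 or 2 steps) gives f(n) = f(n-1) + f(n-2); base cases f(1)=1, f(2)=2.
Iterating the recurrence: f(1)=1, f(2)=2, f(3)=3, f(4)=5, f(5)=8, f(6)=13, f(7)=21, f(8)=34, f(9)=55, f(10)=89, f(11)=144, f(12)=233, f(13)=377, f(14)=610, f(15)=987, f(16)=1597, f(17)=2584, f(18)=4181, f(19)=6765, f(20)=10946, f(21)=17711, f(22)=28657, f(23)=46368, f(24)=75025, f(25)=121393, f(26)=196418, f(27)=317811, f(28)=514229, f(29)=832040, f(30)=1346269, f(31)=2178309.

Final answer: 2178309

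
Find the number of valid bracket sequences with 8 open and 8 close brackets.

The structures are counted by the Catalan number C_n. Here n = 8 (pairs).
Using C_0 = 1 and C_(k+1) = C_k x 2(2k+1)/(k+2), build up term by term: C_1=1, C_2=2, C_3=5, C_4=14, C_5=42, C_6=132, C_7=429, C_8=1430.

Final answer: C_{8} = 1430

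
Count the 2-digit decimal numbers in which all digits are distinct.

First digit: 9 (not 0). Second: 9 (not first). Third: 8, etc.
Total: 9 x 9.

Final answer: 81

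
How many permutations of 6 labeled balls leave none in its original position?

Derangements satisfy D(n) = (n-1)(D(n-1) + D(n-2)), starting from D(0)=1, D(1)=0.
D(2) = 1 x (0 + 1) = 1
D(3) = 2 x (1 + 0) = 2
D(4) = 3 x (2 + 1) = 9
D(5) = 4 x (9 + 2) = 44
D(6) = 5 x (D(5) + D(4)) = 5 x (44 + 9)

Final answer: D(6) = 265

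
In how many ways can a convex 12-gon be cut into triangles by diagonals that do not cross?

This is a standard Catalan-number count: the answer is C_n. Here n = 12 - 2 = 10.
Using C_0 = 1 and C_(k+1) = C_k x 2(2k+1)/(k+2), build up term by term: C_1=1, C_2=2, C_3=5, C_4=14, C_5=42, C_6=132, C_7=429, C_8=1430, C_9=4862, C_10=16796.

Final answer: C_{10} = 16796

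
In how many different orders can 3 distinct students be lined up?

The number of ways to arrange 3 distinct objects is 3!.

Final answer: 3! = 6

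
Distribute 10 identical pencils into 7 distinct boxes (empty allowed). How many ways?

Stars and bars: C(n+k-1, k-1) = C(16,6).

Final answer: C(16,6) = 8008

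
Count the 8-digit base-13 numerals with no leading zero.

Leading digit: 12 options (nonzero). Other 7 digit(s): 13 options each.
Total: 12 x 13^7.

Final answer: 752982204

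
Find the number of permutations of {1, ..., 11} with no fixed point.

Use the recurrence D(n) = (n-1)(D(n-1) + D(n-2)) with D(0)=1, D(1)=0.
Building up: D(2)=1, D(3)=2, D(4)=9, D(5)=44, D(6)=265, D(7)=1854, D(8)=14833, D(9)=133496, D(10)=1334961.
D(11) = 10 x (D(10) + D(9)) = 10 x (1334961 + 133496).

Final answer: D(11) = 14684570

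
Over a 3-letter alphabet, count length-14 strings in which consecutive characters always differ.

First character: 3 choices. Each subsequent: 2 choices (must differ from the previous one).
Total: 3 x 2^13.

Final answer: 3 x 2^{13} = 24576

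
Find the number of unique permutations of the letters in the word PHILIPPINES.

Letters (E:1, H:1, I:3, L:1, N:1, P:3, S:1). Total letters: 11.
Permutations = 11!/(3! x 3!).

Final answer: 1108800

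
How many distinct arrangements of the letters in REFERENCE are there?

Letters (C:1, E:4, F:1, N:1, R:2). Total letters: 9.
Permutations = 9!/(4! x 2!).

Final answer: 7560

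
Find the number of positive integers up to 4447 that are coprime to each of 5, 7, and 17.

|div by 5|=889, |div by 7|=635, |div by 17|=261.
|div by 5&7|=127, |div by 5&17|=52, |div by 7&17|=37, |div by all|=7.
By inclusion-exclusion, divisible by at least one: 889+635+261-127-52-37+7 = 1576.
Not divisible by any: 4447 - 1576.

Final answer: 2871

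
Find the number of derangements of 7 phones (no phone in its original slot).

D(n) = (n-1)(D(n-1) + D(n-2)), D(0)=1, D(1)=0.
D(2) = 1 x (0 + 1) = 1
D(3) = 2 x (1 + 0) = 2
D(4) = 3 x (2 + 1) = 9
D(5) = 4 x (9 + 2) = 44
D(6) = 5 x (44 + 9) = 265
D(7) = 6 x (D(6) + D(5)) = 6 x (265 + 44)

Final answer: D(7) = 1854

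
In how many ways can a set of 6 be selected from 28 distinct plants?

C(28,6) = 28!/(6! x 22!).

Final answer: \binom{28}{6} = 376740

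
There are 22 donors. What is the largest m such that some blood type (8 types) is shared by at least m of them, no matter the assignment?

There are 8 possible values for blood type (8 types). With 22 donors and 8 categories, by pigeonhole: ceiling(22/8).

Final answer: 3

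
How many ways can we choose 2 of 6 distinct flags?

C(6,2) = 6!/(2! x (6-2)!).

Final answer: C(6,2) = 15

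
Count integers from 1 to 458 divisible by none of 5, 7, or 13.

|div by 5|=91, |div by 7|=65, |div by 13|=35.
|div by 5&7|=13, |div by 5&13|=7, |div by 7&13|=5, |div by all|=1.
By inclusion-exclusion, divisible by at least one: 91+65+35-13-7-5+1 = 167.
Not divisible by any: 458 - 167.

Final answer: 291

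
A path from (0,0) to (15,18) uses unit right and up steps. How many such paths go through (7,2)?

Paths (0,0)->(7,2): C(9,2) = 36.
Paths (7,2)->(15,18): C(24,16) = 735471.
By multiplication principle: 36 x 735471.

Final answer: 26476956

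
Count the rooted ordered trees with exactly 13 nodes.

The structures are counted by the Catalan number C_n. Here n = 13 - 1 = 12.
C_n = (2n)!/(n!(n+1)!), so C_{12} = 24!/(12! x 13!) = C(24,12)/13 = 2704156/13.

Final answer: C_{12} = 208012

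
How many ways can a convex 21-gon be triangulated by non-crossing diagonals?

The structures are counted by the Catalan number C_n. Here n = 21 - 2 = 19.
C_n = C(2n,n) - C(2n,n+1), so C_{19} = C(38,19) - C(38,20) = 35345263800 - 33578000610.

Final answer: C_{19} = 1767263190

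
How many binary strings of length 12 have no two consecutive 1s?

A valid string ends in 0 (append to any length-(n-1) valid string) or in 01 (append to any length-(n-2) valid string), so a(n) = a(n-1) + a(n-2) with a(1)=2, a(2)=3.
Computing successive values: a(1)=2, a(2)=3, a(3)=5, a(4)=8, a(5)=13, a(6)=21, a(7)=34, a(8)=55, a(9)=89, a(10)=144, a(11)=233, a(12)=377.

Final answer: 377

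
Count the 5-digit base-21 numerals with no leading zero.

In base 21, the leading digit has 20 choices (1..20); each of the remaining 4 digits has 21 choices.
Total: 20 x 21^4.

Final answer: 3889620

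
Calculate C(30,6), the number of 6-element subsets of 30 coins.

C(30,6) = 30!/(6! x 24!).

Final answer: \binom{30}{6} = 593775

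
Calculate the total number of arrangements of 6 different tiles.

The number of ways to arrange 6 distinct objects is 6!.

Final answer: 6! = 720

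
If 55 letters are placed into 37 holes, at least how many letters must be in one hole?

By the pigeonhole principle: ceiling(55/37).

Final answer: 2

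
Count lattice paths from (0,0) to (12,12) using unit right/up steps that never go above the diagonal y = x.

Total monotonic paths to (12,12): C(24,12) = 2704156.
Reflecting each bad path at its first crossing gives a bijection with paths to (11,13): C(24,13) = 2496144.
Valid Dyck paths: 2704156 - 2496144.
(Equivalently, C_{12} = C(24,12)/13 = 2704156/13.)

Final answer: C_{12} = 208012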